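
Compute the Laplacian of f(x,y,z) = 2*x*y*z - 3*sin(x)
3*sin(x)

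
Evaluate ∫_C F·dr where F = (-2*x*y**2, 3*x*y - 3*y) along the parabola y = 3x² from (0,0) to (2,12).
-312/5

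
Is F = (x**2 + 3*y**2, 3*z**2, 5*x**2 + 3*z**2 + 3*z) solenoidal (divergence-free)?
No, ∇·F = 2*x + 6*z + 3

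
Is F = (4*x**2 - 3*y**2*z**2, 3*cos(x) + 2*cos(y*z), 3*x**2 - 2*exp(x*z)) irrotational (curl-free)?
No, ∇×F = (2*y*sin(y*z), -6*x - 6*y**2*z + 2*z*exp(x*z), 6*y*z**2 - 3*sin(x))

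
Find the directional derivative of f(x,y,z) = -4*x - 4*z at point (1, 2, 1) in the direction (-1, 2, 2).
-4/3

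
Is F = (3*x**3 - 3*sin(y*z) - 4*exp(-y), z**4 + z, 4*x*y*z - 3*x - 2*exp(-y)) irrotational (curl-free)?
No, ∇×F = (4*x*z - 4*z**3 - 1 + 2*exp(-y), -4*y*z - 3*y*cos(y*z) + 3, 3*z*cos(y*z) - 4*exp(-y))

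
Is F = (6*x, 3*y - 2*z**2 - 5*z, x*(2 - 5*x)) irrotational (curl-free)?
No, ∇×F = (4*z + 5, 10*x - 2, 0)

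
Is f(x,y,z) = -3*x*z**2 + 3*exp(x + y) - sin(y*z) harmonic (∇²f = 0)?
No, ∇²f = -6*x + y**2*sin(y*z) + z**2*sin(y*z) + 6*exp(x + y)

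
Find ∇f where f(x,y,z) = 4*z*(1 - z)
(0, 0, 4 - 8*z)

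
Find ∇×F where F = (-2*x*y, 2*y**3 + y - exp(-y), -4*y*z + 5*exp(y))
(-4*z + 5*exp(y), 0, 2*x)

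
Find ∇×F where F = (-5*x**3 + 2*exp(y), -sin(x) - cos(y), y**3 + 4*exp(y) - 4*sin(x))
(3*y**2 + 4*exp(y), 4*cos(x), -2*exp(y) - cos(x))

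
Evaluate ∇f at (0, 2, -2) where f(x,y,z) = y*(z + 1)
(0, -1, 2)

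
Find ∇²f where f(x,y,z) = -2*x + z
0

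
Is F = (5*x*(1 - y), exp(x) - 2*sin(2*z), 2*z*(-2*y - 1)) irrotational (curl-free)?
No, ∇×F = (-4*z + 4*cos(2*z), 0, 5*x + exp(x))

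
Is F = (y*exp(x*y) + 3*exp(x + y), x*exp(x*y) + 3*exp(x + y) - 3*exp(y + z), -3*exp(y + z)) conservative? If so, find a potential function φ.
Yes, F is conservative. φ = exp(x*y) + 3*exp(x + y) - 3*exp(y + z)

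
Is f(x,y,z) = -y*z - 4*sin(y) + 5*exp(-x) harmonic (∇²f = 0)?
No, ∇²f = 4*sin(y) + 5*exp(-x)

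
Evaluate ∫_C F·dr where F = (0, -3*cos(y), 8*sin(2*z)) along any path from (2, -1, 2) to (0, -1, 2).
0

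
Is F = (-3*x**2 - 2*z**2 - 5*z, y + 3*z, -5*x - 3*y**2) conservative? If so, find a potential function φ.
No, ∇×F = (-6*y - 3, -4*z, 0) ≠ 0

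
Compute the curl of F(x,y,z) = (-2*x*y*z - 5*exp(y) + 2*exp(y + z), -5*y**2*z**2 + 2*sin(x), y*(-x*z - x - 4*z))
(-x*z - x + 10*y**2*z - 4*z, -2*x*y + y*(z + 1) + 2*exp(y + z), 2*x*z + 5*exp(y) - 2*exp(y + z) + 2*cos(x))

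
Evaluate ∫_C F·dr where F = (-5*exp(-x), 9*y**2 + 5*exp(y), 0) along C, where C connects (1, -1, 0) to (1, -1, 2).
0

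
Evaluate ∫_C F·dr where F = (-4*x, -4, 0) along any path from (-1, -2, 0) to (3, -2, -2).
-16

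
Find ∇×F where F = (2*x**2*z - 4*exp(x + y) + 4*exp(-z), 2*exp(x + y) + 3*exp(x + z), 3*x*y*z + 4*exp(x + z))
(3*x*z - 3*exp(x + z), 2*x**2 - 3*y*z - 4*exp(x + z) - 4*exp(-z), 6*exp(x + y) + 3*exp(x + z))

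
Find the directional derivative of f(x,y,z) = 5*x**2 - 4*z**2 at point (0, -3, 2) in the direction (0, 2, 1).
-16*sqrt(5)/5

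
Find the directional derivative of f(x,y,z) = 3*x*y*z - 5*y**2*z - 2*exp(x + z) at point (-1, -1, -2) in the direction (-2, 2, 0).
sqrt(2)*(1 - 10*exp(3))*exp(-3)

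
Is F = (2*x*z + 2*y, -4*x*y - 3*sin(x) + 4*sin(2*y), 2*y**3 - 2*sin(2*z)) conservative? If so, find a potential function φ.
No, ∇×F = (6*y**2, 2*x, -4*y - 3*cos(x) - 2) ≠ 0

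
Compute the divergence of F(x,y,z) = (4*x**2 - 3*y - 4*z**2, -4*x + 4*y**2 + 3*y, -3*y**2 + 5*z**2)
8*x + 8*y + 10*z + 3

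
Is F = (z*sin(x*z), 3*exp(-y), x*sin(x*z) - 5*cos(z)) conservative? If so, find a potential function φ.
Yes, F is conservative. φ = -5*sin(z) - cos(x*z) - 3*exp(-y)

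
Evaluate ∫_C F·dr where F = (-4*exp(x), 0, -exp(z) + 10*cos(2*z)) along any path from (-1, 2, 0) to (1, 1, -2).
-4*E - exp(-2) + 1 + 4*exp(-1) - 5*sin(4)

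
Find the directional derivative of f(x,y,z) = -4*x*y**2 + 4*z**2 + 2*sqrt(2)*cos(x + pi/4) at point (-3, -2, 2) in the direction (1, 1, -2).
-sqrt(6)*(sqrt(2)*cos(pi/4 + 3) + 48)/3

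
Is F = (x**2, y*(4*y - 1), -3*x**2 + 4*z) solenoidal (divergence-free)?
No, ∇·F = 2*x + 8*y + 3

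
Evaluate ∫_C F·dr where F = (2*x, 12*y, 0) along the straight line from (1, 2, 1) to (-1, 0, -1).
-24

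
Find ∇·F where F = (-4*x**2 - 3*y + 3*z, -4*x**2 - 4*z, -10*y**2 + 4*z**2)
-8*x + 8*z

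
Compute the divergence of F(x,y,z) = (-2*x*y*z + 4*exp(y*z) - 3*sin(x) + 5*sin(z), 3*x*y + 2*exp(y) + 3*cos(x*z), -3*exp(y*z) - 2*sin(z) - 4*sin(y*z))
3*x - 2*y*z - 3*y*exp(y*z) - 4*y*cos(y*z) + 2*exp(y) - 3*cos(x) - 2*cos(z)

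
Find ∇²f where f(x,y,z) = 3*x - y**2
-2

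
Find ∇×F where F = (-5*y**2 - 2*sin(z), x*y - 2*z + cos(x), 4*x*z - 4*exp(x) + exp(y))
(exp(y) + 2, -4*z + 4*exp(x) - 2*cos(z), 11*y - sin(x))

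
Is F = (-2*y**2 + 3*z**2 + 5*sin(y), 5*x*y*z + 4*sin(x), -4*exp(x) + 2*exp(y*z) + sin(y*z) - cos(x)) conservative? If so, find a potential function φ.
No, ∇×F = (-5*x*y + 2*z*exp(y*z) + z*cos(y*z), 6*z + 4*exp(x) - sin(x), 5*y*z + 4*y + 4*cos(x) - 5*cos(y)) ≠ 0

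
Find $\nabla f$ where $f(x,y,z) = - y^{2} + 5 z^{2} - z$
(0, -2*y, 10*z - 1)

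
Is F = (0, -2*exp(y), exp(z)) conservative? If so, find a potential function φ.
Yes, F is conservative. φ = -2*exp(y) + exp(z)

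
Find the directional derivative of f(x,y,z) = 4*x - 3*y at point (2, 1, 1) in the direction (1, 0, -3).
2*sqrt(10)/5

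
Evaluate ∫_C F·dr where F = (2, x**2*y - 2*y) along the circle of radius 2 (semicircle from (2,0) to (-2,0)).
-8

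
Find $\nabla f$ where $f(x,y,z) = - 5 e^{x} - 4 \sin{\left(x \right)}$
(-5*exp(x) - 4*cos(x), 0, 0)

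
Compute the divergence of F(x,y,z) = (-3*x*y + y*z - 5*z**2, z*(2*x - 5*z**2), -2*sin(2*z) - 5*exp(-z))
-3*y - 4*cos(2*z) + 5*exp(-z)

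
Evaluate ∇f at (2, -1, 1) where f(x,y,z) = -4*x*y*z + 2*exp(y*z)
(4, -8 + 2*exp(-1), 8 - 2*exp(-1))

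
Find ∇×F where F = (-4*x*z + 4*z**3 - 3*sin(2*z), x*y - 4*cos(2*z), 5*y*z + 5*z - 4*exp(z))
(5*z - 8*sin(2*z), -4*x + 12*z**2 - 6*cos(2*z), y)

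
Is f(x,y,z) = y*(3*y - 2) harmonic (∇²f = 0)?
No, ∇²f = 6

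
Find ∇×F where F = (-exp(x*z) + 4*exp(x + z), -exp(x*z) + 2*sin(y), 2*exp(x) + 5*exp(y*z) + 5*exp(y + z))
(x*exp(x*z) + 5*z*exp(y*z) + 5*exp(y + z), -x*exp(x*z) - 2*exp(x) + 4*exp(x + z), -z*exp(x*z))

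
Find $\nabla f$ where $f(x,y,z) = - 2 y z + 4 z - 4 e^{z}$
(0, -2*z, -2*y - 4*exp(z) + 4)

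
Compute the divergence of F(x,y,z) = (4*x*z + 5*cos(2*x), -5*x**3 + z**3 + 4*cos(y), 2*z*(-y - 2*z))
-2*y - 4*z - 10*sin(2*x) - 4*sin(y)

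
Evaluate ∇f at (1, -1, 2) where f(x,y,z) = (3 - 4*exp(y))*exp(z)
(0, -4*E, E*(-4 + 3*E))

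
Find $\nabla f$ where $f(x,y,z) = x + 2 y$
(1, 2, 0)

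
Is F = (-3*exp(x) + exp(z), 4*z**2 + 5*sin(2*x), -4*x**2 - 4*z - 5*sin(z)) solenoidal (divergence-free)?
No, ∇·F = -3*exp(x) - 5*cos(z) - 4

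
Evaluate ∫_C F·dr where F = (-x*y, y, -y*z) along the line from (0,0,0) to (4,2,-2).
-34/3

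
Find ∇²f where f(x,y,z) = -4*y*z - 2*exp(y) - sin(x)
-2*exp(y) + sin(x)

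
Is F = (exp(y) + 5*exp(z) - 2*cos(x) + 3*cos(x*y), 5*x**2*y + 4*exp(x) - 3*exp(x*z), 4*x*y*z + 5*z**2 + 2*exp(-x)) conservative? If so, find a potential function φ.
No, ∇×F = (x*(4*z + 3*exp(x*z)), -4*y*z + 5*exp(z) + 2*exp(-x), 10*x*y + 3*x*sin(x*y) - 3*z*exp(x*z) + 4*exp(x) - exp(y)) ≠ 0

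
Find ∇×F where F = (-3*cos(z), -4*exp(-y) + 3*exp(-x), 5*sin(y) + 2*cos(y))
(-2*sin(y) + 5*cos(y), 3*sin(z), -3*exp(-x))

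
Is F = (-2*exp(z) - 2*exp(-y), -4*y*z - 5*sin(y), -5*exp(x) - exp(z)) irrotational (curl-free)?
No, ∇×F = (4*y, 5*exp(x) - 2*exp(z), -2*exp(-y))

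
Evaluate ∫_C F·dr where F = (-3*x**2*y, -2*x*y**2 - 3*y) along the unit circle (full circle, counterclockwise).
pi/4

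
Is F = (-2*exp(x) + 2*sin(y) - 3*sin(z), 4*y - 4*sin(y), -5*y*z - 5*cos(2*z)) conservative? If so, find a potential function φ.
No, ∇×F = (-5*z, -3*cos(z), -2*cos(y)) ≠ 0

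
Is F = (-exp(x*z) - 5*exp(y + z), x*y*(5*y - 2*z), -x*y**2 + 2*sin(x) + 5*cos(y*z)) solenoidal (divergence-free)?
No, ∇·F = 10*x*y - 2*x*z - 5*y*sin(y*z) - z*exp(x*z)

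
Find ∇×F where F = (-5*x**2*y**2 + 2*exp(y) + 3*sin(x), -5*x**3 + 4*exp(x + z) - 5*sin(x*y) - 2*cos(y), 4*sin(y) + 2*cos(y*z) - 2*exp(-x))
(-2*z*sin(y*z) - 4*exp(x + z) + 4*cos(y), -2*exp(-x), 10*x**2*y - 15*x**2 - 5*y*cos(x*y) - 2*exp(y) + 4*exp(x + z))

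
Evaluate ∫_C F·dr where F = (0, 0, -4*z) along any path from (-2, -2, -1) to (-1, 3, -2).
-6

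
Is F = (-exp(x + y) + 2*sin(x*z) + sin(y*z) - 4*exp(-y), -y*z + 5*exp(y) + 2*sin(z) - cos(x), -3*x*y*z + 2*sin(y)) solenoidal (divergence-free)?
No, ∇·F = -3*x*y + 2*z*cos(x*z) - z + 5*exp(y) - exp(x + y)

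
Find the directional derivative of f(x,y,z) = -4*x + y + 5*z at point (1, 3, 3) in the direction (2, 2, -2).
-8*sqrt(3)/3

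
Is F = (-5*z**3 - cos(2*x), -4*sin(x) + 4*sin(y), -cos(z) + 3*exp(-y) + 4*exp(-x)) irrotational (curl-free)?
No, ∇×F = (-3*exp(-y), -15*z**2 + 4*exp(-x), -4*cos(x))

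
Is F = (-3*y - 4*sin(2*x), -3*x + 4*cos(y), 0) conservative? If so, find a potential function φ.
Yes, F is conservative. φ = -3*x*y + 4*sin(y) + 2*cos(2*x)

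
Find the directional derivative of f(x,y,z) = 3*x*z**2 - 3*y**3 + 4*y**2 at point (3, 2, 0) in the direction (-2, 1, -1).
-10*sqrt(6)/3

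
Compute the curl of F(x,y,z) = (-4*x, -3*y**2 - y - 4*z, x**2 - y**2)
(4 - 2*y, -2*x, 0)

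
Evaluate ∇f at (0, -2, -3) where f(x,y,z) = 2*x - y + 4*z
(2, -1, 4)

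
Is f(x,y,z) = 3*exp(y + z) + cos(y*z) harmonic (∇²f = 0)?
No, ∇²f = -y**2*cos(y*z) - z**2*cos(y*z) + 6*exp(y + z)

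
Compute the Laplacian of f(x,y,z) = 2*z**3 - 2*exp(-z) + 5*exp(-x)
12*z - 2*exp(-z) + 5*exp(-x)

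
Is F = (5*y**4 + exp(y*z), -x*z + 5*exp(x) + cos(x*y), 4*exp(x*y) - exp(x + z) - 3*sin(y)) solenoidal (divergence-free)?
No, ∇·F = -x*sin(x*y) - exp(x + z)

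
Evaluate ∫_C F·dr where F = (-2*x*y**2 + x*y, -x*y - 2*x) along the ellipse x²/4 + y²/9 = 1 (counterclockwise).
-12*pi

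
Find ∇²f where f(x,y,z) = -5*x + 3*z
0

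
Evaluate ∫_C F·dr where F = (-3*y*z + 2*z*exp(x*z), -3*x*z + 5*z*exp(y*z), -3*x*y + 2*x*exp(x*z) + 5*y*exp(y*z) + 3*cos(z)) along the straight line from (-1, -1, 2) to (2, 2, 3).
-30 - 3*sin(2) - 7*exp(-2) + 3*sin(3) + 7*exp(6)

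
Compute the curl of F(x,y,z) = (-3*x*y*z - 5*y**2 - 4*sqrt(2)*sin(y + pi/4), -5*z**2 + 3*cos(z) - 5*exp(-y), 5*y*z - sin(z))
(15*z + 3*sin(z), -3*x*y, 3*x*z + 10*y + 4*sqrt(2)*cos(y + pi/4))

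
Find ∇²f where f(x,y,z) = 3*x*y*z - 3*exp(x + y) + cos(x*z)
-x**2*cos(x*z) - z**2*cos(x*z) - 6*exp(x + y)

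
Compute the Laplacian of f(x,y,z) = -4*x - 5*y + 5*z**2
10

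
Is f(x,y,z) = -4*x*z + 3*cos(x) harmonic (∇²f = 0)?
No, ∇²f = -3*cos(x)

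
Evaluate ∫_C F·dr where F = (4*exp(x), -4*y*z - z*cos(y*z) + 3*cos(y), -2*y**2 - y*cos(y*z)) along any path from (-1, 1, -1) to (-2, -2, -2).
-4*sin(1) - 3*sin(2) - 4*exp(-1) + 4*exp(-2) - sin(4) + 14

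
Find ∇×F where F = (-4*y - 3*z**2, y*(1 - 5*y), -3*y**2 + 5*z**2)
(-6*y, -6*z, 4)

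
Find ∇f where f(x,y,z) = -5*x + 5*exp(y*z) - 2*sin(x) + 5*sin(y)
(-2*cos(x) - 5, 5*z*exp(y*z) + 5*cos(y), 5*y*exp(y*z))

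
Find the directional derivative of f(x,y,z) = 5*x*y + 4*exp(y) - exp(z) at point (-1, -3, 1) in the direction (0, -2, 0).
5 - 4*exp(-3)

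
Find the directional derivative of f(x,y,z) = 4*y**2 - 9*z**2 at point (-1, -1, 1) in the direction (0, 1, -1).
5*sqrt(2)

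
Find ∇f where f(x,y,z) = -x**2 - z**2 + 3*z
(-2*x, 0, 3 - 2*z)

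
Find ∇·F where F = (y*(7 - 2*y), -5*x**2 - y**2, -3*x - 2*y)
-2*y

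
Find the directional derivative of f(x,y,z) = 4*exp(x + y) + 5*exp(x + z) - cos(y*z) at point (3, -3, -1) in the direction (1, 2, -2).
-5*exp(2)/3 + 4*sin(3)/3 + 4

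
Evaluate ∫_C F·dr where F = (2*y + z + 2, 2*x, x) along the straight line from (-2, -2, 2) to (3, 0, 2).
12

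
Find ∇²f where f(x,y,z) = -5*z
0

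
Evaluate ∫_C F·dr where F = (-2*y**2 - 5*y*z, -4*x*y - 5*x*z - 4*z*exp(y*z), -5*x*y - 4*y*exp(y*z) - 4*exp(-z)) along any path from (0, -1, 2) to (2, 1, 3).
-8*sinh(3) - 34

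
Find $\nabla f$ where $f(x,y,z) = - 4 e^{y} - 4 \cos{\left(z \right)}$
(0, -4*exp(y), 4*sin(z))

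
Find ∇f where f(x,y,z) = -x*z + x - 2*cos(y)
(1 - z, 2*sin(y), -x)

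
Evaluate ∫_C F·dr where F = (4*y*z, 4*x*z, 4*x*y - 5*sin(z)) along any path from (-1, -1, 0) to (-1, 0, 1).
-5 + 5*cos(1)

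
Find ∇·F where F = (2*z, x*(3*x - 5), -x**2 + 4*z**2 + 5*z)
8*z + 5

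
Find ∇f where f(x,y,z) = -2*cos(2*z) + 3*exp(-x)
(-3*exp(-x), 0, 4*sin(2*z))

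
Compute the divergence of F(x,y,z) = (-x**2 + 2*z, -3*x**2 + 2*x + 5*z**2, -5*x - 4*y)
-2*x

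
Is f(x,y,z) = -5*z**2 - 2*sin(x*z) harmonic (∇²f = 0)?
No, ∇²f = 2*x**2*sin(x*z) + 2*z**2*sin(x*z) - 10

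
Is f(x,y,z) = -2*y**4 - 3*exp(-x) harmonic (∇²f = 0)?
No, ∇²f = -24*y**2 - 3*exp(-x)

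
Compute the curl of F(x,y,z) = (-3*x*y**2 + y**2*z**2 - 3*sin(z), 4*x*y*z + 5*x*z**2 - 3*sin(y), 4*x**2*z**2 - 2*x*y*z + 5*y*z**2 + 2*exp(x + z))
(-4*x*y - 12*x*z + 5*z**2, -8*x*z**2 + 2*y**2*z + 2*y*z - 2*exp(x + z) - 3*cos(z), 6*x*y - 2*y*z**2 + 4*y*z + 5*z**2)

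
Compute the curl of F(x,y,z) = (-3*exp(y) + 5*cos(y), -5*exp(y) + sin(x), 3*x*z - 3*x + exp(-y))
(-exp(-y), 3 - 3*z, 3*exp(y) + 5*sin(y) + cos(x))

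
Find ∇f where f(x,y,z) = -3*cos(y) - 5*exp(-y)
(0, 3*sin(y) + 5*exp(-y), 0)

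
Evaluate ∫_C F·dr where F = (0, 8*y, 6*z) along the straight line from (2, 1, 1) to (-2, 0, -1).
-4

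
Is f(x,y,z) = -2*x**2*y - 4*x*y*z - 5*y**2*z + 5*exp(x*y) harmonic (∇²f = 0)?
No, ∇²f = 5*x**2*exp(x*y) + y*(5*y*exp(x*y) - 4) - 10*z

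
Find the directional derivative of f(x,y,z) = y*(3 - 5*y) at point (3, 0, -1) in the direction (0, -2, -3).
-6*sqrt(13)/13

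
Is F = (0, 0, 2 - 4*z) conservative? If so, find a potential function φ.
Yes, F is conservative. φ = 2*z*(1 - z)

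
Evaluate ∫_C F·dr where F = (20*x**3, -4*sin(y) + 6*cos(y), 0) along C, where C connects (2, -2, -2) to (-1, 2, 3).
-75 + 12*sin(2)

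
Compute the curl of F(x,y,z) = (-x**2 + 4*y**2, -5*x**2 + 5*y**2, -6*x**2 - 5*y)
(-5, 12*x, -10*x - 8*y)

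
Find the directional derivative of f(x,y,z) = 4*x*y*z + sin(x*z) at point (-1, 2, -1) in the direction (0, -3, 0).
-4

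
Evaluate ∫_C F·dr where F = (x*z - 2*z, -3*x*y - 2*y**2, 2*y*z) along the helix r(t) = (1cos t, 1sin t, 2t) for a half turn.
-2 + 25*pi/2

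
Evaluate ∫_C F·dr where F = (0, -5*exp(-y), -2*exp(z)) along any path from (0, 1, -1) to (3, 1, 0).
-2 + 2*exp(-1)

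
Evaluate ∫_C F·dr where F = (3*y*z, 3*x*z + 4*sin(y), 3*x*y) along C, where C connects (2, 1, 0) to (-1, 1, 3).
-9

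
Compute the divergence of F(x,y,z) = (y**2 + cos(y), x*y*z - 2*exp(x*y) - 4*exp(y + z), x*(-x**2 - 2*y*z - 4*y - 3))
-2*x*y + x*z - 2*x*exp(x*y) - 4*exp(y + z)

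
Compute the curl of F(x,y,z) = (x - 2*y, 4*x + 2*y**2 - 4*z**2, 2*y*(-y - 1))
(-4*y + 8*z - 2, 0, 6)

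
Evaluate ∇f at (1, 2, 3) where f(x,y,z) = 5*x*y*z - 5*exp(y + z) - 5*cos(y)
(30, -5*exp(5) + 5*sin(2) + 15, 10 - 5*exp(5))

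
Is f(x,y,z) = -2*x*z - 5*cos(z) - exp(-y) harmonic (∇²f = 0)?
No, ∇²f = 5*cos(z) - exp(-y)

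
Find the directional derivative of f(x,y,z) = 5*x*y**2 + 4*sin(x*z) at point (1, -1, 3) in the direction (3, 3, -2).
sqrt(22)*(28*cos(3) - 15)/22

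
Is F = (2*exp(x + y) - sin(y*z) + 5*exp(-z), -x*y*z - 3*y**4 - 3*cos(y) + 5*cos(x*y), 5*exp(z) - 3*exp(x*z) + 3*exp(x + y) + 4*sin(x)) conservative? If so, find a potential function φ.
No, ∇×F = (x*y + 3*exp(x + y), -y*cos(y*z) + 3*z*exp(x*z) - 3*exp(x + y) - 4*cos(x) - 5*exp(-z), -y*z - 5*y*sin(x*y) + z*cos(y*z) - 2*exp(x + y)) ≠ 0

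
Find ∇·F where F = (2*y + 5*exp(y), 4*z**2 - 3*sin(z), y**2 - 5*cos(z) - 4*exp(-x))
5*sin(z)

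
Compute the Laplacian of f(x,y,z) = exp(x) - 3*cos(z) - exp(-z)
exp(x) + 3*cos(z) - exp(-z)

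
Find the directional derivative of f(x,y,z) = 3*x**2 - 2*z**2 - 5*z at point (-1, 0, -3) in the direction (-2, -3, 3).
3*sqrt(22)/2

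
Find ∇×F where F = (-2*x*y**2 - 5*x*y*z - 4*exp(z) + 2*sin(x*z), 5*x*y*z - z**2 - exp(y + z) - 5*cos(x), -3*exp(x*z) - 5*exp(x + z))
(-5*x*y + 2*z + exp(y + z), -5*x*y + 2*x*cos(x*z) + 3*z*exp(x*z) - 4*exp(z) + 5*exp(x + z), 4*x*y + 5*x*z + 5*y*z + 5*sin(x))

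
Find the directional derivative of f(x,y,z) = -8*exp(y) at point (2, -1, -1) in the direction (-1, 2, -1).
-8*sqrt(6)*exp(-1)/3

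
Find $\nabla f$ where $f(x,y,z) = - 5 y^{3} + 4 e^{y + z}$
(0, -15*y**2 + 4*exp(y + z), 4*exp(y + z))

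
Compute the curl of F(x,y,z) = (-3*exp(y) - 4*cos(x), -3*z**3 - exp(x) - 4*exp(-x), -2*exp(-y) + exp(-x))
(9*z**2 + 2*exp(-y), exp(-x), -exp(x) + 3*exp(y) + 4*exp(-x))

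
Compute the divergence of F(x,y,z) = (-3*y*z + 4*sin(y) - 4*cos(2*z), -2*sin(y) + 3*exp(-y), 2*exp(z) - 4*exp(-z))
2*exp(z) - 2*cos(y) + 4*exp(-z) - 3*exp(-y)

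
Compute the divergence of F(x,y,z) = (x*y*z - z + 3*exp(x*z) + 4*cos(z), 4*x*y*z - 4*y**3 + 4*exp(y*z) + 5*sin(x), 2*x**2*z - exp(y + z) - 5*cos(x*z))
2*x**2 + 4*x*z + 5*x*sin(x*z) - 12*y**2 + y*z + 3*z*exp(x*z) + 4*z*exp(y*z) - exp(y + z)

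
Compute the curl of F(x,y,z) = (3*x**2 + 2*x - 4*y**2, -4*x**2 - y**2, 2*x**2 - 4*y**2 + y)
(1 - 8*y, -4*x, -8*x + 8*y)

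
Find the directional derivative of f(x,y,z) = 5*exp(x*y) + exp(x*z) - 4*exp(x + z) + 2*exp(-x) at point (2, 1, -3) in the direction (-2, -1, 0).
2*sqrt(5)*(-10*exp(8) + 3 + 2*exp(4) + 4*exp(5))*exp(-6)/5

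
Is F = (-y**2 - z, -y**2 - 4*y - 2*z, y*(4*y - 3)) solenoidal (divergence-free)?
No, ∇·F = -2*y - 4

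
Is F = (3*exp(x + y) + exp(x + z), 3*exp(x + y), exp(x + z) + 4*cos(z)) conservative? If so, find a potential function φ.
Yes, F is conservative. φ = 3*exp(x + y) + exp(x + z) + 4*sin(z)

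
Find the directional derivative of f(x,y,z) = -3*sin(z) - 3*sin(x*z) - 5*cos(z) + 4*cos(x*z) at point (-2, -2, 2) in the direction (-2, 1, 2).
8*cos(4) - 2*cos(2) + 10*sin(2)/3 - 32*sin(4)/3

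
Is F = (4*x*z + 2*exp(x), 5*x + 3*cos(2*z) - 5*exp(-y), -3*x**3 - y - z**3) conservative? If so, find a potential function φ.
No, ∇×F = (6*sin(2*z) - 1, x*(9*x + 4), 5) ≠ 0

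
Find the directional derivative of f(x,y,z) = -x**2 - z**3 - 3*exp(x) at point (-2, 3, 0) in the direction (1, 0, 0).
4 - 3*exp(-2)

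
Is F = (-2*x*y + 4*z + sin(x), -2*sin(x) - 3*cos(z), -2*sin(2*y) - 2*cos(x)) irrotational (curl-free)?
No, ∇×F = (-3*sin(z) - 4*cos(2*y), 4 - 2*sin(x), 2*x - 2*cos(x))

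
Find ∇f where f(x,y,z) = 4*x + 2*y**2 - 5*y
(4, 4*y - 5, 0)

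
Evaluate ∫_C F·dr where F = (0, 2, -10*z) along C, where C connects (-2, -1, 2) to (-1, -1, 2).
0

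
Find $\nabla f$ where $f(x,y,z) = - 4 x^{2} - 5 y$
(-8*x, -5, 0)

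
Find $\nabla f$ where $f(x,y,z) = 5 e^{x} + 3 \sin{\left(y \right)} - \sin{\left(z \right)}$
(5*exp(x), 3*cos(y), -cos(z))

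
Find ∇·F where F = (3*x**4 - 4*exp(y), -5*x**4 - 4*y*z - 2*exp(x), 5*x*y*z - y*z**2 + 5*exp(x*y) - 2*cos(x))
12*x**3 + 5*x*y - 2*y*z - 4*z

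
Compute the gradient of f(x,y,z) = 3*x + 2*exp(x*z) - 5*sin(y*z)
(2*z*exp(x*z) + 3, -5*z*cos(y*z), 2*x*exp(x*z) - 5*y*cos(y*z))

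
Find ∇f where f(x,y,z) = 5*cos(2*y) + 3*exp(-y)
(0, -10*sin(2*y) - 3*exp(-y), 0)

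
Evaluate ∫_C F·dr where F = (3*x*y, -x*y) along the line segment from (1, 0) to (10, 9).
567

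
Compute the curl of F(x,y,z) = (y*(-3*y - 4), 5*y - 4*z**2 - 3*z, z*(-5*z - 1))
(8*z + 3, 0, 6*y + 4)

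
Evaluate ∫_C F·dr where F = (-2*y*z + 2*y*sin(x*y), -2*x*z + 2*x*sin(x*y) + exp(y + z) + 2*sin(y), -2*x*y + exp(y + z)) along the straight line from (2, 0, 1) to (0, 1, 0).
2 - 2*cos(1)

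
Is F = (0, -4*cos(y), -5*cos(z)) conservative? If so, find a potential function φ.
Yes, F is conservative. φ = -4*sin(y) - 5*sin(z)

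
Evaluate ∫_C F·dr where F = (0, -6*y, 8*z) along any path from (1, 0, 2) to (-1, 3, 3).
-7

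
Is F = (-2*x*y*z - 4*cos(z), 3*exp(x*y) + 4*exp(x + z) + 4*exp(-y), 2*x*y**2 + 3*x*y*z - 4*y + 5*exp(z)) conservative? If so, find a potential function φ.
No, ∇×F = (4*x*y + 3*x*z - 4*exp(x + z) - 4, -2*x*y - 2*y**2 - 3*y*z + 4*sin(z), 2*x*z + 3*y*exp(x*y) + 4*exp(x + z)) ≠ 0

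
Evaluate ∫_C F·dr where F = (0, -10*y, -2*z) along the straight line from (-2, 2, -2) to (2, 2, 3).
-5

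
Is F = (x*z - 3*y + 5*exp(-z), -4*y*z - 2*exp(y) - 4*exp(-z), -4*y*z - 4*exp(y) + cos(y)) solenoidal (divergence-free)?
No, ∇·F = -4*y - 3*z - 2*exp(y)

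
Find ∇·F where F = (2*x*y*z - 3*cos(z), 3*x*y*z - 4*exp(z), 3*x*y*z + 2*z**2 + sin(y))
3*x*y + 3*x*z + 2*y*z + 4*z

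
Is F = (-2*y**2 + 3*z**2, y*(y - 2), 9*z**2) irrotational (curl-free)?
No, ∇×F = (0, 6*z, 4*y)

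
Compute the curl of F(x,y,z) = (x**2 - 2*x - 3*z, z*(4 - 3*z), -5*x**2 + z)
(6*z - 4, 10*x - 3, 0)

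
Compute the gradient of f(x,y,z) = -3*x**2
(-6*x, 0, 0)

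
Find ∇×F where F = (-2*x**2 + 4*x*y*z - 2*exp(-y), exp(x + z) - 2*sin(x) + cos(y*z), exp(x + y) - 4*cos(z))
(y*sin(y*z) + exp(x + y) - exp(x + z), 4*x*y - exp(x + y), -4*x*z + exp(x + z) - 2*cos(x) - 2*exp(-y))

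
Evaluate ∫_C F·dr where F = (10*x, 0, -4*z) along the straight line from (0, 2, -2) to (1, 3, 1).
11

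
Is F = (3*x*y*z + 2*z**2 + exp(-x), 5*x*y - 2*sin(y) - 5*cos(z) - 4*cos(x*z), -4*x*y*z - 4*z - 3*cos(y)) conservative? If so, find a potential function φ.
No, ∇×F = (-4*x*z - 4*x*sin(x*z) + 3*sin(y) - 5*sin(z), 3*x*y + 4*y*z + 4*z, -3*x*z + 5*y + 4*z*sin(x*z)) ≠ 0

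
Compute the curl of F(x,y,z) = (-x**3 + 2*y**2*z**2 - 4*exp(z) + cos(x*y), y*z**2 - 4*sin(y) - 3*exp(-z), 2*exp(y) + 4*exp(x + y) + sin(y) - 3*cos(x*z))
(-2*y*z + 2*exp(y) + 4*exp(x + y) + cos(y) - 3*exp(-z), 4*y**2*z - 3*z*sin(x*z) - 4*exp(z) - 4*exp(x + y), x*sin(x*y) - 4*y*z**2)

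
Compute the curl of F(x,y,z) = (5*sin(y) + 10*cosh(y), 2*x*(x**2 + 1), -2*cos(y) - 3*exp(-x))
(2*sin(y), -3*exp(-x), 6*x**2 - 5*cos(y) - 10*sinh(y) + 2)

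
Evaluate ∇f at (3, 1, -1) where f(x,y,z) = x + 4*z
(1, 0, 4)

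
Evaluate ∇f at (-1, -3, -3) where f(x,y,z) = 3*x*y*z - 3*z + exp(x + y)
(exp(-4) + 27, exp(-4) + 9, 6)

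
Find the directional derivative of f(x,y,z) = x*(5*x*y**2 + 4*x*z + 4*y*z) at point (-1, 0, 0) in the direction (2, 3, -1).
-2*sqrt(14)/7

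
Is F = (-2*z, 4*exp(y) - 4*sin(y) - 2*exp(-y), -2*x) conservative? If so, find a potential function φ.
Yes, F is conservative. φ = -2*x*z + 4*exp(y) + 4*cos(y) + 2*exp(-y)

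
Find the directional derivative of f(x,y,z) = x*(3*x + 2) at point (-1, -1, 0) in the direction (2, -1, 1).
-4*sqrt(6)/3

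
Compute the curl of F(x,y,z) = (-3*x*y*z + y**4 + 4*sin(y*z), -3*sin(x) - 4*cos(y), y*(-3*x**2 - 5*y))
(-3*x**2 - 10*y, y*(3*x + 4*cos(y*z)), 3*x*z - 4*y**3 - 4*z*cos(y*z) - 3*cos(x))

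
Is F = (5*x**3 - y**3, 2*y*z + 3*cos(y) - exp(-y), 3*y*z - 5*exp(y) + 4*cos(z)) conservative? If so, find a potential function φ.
No, ∇×F = (-2*y + 3*z - 5*exp(y), 0, 3*y**2) ≠ 0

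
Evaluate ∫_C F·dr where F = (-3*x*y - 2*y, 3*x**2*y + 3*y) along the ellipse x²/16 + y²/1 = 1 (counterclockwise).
8*pi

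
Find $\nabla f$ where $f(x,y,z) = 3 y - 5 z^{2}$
(0, 3, -10*z)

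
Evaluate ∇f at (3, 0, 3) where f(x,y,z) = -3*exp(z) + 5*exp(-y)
(0, -5, -3*exp(3))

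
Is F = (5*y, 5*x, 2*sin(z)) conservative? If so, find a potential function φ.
Yes, F is conservative. φ = 5*x*y - 2*cos(z)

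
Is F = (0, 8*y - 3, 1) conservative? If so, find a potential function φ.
Yes, F is conservative. φ = 4*y**2 - 3*y + z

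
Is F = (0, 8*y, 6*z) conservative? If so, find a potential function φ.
Yes, F is conservative. φ = 4*y**2 + 3*z**2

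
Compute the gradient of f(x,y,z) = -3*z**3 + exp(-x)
(-exp(-x), 0, -9*z**2)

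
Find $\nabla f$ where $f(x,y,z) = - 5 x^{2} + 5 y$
(-10*x, 5, 0)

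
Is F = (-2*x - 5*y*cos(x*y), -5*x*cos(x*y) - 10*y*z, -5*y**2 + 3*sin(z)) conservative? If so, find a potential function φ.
Yes, F is conservative. φ = -x**2 - 5*y**2*z - 5*sin(x*y) - 3*cos(z)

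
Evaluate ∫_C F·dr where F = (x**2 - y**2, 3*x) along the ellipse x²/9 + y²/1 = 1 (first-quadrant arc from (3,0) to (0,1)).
-7 + 9*pi/4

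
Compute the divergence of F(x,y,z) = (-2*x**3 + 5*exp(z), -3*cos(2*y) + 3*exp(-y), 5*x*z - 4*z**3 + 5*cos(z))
-6*x**2 + 5*x - 12*z**2 + 6*sin(2*y) - 5*sin(z) - 3*exp(-y)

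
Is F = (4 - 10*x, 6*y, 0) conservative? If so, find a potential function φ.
Yes, F is conservative. φ = -5*x**2 + 4*x + 3*y**2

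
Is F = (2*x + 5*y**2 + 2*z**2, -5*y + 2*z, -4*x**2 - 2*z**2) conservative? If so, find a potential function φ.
No, ∇×F = (-2, 8*x + 4*z, -10*y) ≠ 0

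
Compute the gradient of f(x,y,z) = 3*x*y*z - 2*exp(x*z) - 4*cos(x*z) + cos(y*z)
(z*(3*y - 2*exp(x*z) + 4*sin(x*z)), z*(3*x - sin(y*z)), 3*x*y - 2*x*exp(x*z) + 4*x*sin(x*z) - y*sin(y*z))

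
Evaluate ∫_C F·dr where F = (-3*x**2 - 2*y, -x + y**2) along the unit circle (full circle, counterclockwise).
pi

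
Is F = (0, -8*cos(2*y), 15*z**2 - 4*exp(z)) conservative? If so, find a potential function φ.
Yes, F is conservative. φ = 5*z**3 - 4*exp(z) - 4*sin(2*y)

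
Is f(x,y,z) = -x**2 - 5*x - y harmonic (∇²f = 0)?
No, ∇²f = -2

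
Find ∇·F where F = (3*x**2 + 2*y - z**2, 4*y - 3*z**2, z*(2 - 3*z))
6*x - 6*z + 6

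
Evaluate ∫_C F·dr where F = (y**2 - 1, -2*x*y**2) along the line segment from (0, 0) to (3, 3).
-69/2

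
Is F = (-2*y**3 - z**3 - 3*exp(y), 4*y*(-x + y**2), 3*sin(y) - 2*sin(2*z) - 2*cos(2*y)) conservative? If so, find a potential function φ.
No, ∇×F = ((8*sin(y) + 3)*cos(y), -3*z**2, 6*y**2 - 4*y + 3*exp(y)) ≠ 0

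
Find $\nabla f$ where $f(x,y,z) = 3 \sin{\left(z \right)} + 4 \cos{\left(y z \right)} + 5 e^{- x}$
(-5*exp(-x), -4*z*sin(y*z), -4*y*sin(y*z) + 3*cos(z))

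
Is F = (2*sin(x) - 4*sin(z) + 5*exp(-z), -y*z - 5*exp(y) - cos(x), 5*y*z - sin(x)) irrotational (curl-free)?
No, ∇×F = (y + 5*z, cos(x) - 4*cos(z) - 5*exp(-z), sin(x))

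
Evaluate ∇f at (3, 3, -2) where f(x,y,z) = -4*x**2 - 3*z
(-24, 0, -3)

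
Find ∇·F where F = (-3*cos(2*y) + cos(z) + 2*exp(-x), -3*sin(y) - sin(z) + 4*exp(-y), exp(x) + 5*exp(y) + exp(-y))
-3*cos(y) - 4*exp(-y) - 2*exp(-x)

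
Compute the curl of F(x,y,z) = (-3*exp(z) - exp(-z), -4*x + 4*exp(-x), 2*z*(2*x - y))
(-2*z, -4*z - 3*exp(z) + exp(-z), -4 - 4*exp(-x))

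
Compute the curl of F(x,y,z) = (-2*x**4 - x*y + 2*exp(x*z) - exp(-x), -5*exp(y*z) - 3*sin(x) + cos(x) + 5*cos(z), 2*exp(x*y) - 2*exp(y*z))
(2*x*exp(x*y) + 5*y*exp(y*z) - 2*z*exp(y*z) + 5*sin(z), 2*x*exp(x*z) - 2*y*exp(x*y), x - sin(x) - 3*cos(x))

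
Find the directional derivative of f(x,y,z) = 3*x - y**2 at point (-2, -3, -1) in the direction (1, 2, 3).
15*sqrt(14)/14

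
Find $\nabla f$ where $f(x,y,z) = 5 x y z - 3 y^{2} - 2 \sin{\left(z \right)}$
(5*y*z, 5*x*z - 6*y, 5*x*y - 2*cos(z))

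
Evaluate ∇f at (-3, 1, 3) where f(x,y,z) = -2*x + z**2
(-2, 0, 6)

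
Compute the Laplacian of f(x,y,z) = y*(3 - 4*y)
-8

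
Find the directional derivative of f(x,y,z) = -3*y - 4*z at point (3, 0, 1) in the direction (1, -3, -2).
17*sqrt(14)/14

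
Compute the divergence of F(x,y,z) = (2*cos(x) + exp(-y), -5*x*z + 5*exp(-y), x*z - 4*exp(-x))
x - 2*sin(x) - 5*exp(-y)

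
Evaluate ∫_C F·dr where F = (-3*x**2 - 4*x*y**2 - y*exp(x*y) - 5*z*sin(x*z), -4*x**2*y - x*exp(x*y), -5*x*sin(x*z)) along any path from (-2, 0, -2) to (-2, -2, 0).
-exp(4) - 26 - 5*cos(4)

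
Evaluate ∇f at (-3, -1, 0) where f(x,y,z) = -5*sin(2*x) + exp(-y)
(-10*cos(6), -E, 0)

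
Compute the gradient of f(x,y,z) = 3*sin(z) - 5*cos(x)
(5*sin(x), 0, 3*cos(z))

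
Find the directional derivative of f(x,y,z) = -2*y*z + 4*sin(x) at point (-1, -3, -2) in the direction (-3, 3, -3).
-2*sqrt(3)*(1 + 2*cos(1))/3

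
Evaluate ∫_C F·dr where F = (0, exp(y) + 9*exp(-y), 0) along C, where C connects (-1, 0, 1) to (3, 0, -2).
0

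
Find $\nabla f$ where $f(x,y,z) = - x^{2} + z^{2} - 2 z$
(-2*x, 0, 2*z - 2)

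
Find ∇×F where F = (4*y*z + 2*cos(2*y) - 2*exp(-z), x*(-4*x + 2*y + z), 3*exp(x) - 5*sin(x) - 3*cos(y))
(-x + 3*sin(y), 4*y - 3*exp(x) + 5*cos(x) + 2*exp(-z), -8*x + 2*y - 3*z + 4*sin(2*y))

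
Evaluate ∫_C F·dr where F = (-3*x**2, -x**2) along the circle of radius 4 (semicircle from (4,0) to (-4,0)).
128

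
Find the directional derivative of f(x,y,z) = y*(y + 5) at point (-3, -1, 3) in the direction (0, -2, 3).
-6*sqrt(13)/13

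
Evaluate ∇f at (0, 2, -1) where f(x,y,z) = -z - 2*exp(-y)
(0, 2*exp(-2), -1)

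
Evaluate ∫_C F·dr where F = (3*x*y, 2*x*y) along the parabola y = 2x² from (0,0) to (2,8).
632/5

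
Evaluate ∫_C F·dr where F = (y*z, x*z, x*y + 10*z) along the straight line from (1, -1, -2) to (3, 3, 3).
50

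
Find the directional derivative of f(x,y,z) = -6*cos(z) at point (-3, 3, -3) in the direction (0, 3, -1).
3*sqrt(10)*sin(3)/5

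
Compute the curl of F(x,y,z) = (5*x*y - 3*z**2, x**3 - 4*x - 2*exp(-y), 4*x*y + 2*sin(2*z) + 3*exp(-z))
(4*x, -4*y - 6*z, 3*x**2 - 5*x - 4)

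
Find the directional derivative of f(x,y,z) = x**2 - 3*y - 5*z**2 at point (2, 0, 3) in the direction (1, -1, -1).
37*sqrt(3)/3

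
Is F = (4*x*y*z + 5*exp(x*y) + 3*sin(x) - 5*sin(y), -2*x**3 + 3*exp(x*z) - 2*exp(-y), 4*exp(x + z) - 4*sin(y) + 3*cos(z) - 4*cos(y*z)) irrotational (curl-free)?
No, ∇×F = (-3*x*exp(x*z) + 4*z*sin(y*z) - 4*cos(y), 4*x*y - 4*exp(x + z), -6*x**2 - 4*x*z - 5*x*exp(x*y) + 3*z*exp(x*z) + 5*cos(y))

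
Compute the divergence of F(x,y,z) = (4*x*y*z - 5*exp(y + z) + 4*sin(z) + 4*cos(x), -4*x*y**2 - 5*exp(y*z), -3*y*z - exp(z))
-8*x*y + 4*y*z - 3*y - 5*z*exp(y*z) - exp(z) - 4*sin(x)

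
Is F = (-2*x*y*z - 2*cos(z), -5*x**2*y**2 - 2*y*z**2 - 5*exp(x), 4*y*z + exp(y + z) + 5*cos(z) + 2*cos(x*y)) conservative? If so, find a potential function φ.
No, ∇×F = (-2*x*sin(x*y) + 4*y*z + 4*z + exp(y + z), -2*x*y + 2*y*sin(x*y) + 2*sin(z), -10*x*y**2 + 2*x*z - 5*exp(x)) ≠ 0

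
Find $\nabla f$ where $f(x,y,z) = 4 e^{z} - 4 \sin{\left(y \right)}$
(0, -4*cos(y), 4*exp(z))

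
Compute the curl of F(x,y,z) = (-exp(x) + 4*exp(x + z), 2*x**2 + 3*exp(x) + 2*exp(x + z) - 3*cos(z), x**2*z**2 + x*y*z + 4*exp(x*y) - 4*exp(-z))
(x*z + 4*x*exp(x*y) - 2*exp(x + z) - 3*sin(z), -2*x*z**2 - y*z - 4*y*exp(x*y) + 4*exp(x + z), 4*x + 3*exp(x) + 2*exp(x + z))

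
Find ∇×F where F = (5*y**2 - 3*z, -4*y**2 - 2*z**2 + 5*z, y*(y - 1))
(2*y + 4*z - 6, -3, -10*y)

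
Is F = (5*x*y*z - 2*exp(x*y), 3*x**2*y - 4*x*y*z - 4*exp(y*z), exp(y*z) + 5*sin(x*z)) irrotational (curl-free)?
No, ∇×F = (4*x*y + 4*y*exp(y*z) + z*exp(y*z), 5*x*y - 5*z*cos(x*z), 6*x*y - 5*x*z + 2*x*exp(x*y) - 4*y*z)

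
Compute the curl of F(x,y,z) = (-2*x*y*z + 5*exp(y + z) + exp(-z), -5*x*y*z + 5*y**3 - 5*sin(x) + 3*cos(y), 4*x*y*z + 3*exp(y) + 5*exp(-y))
(5*x*y + 4*x*z + 3*exp(y) - 5*exp(-y), -2*x*y - 4*y*z + 5*exp(y + z) - exp(-z), 2*x*z - 5*y*z - 5*exp(y + z) - 5*cos(x))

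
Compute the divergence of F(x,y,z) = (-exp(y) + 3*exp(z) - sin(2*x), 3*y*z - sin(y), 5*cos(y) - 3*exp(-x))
3*z - 2*cos(2*x) - cos(y)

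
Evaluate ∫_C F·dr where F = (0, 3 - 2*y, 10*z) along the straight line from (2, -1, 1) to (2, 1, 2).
21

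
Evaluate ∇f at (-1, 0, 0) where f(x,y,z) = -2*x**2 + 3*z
(4, 0, 3)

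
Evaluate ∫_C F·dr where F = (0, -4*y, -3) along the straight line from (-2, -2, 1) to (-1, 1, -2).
15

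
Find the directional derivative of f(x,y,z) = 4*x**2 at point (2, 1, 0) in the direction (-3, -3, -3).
-16*sqrt(3)/3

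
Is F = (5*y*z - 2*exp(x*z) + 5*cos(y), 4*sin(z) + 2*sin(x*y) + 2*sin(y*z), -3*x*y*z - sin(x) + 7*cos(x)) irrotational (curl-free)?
No, ∇×F = (-3*x*z - 2*y*cos(y*z) - 4*cos(z), -2*x*exp(x*z) + 3*y*z + 5*y + 7*sin(x) + cos(x), 2*y*cos(x*y) - 5*z + 5*sin(y))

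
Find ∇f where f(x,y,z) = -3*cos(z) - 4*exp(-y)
(0, 4*exp(-y), 3*sin(z))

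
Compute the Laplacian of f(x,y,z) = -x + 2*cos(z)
-2*cos(z)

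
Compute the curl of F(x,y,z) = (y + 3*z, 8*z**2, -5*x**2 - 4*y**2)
(-8*y - 16*z, 10*x + 3, -1)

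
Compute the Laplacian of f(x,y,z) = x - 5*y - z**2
-2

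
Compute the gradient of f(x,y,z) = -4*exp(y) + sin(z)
(0, -4*exp(y), cos(z))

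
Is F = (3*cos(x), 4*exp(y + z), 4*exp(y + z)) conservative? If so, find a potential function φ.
Yes, F is conservative. φ = 4*exp(y + z) + 3*sin(x)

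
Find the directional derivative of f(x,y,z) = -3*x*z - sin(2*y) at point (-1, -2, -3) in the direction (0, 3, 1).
3*sqrt(10)*(1 - 2*cos(4))/10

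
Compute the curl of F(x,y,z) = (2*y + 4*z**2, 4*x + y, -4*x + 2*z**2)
(0, 8*z + 4, 2)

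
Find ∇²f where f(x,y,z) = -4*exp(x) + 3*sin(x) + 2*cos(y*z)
-2*y**2*cos(y*z) - 2*z**2*cos(y*z) - 4*exp(x) - 3*sin(x)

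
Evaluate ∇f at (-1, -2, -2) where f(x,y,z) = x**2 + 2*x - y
(0, -1, 0)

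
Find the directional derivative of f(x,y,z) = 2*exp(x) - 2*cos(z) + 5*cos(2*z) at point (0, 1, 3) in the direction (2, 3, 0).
4*sqrt(13)/13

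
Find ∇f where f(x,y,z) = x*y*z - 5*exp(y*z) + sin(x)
(y*z + cos(x), z*(x - 5*exp(y*z)), y*(x - 5*exp(y*z)))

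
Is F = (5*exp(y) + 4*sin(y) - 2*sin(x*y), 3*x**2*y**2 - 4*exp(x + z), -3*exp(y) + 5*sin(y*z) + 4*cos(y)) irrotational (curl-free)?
No, ∇×F = (5*z*cos(y*z) - 3*exp(y) + 4*exp(x + z) - 4*sin(y), 0, 6*x*y**2 + 2*x*cos(x*y) - 5*exp(y) - 4*exp(x + z) - 4*cos(y))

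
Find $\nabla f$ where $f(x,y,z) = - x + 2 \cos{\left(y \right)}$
(-1, -2*sin(y), 0)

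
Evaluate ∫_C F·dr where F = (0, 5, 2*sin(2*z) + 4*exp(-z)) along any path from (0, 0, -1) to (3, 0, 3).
-cos(6) + cos(2) - 4*exp(-3) + 4*E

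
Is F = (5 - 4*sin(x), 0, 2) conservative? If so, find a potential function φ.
Yes, F is conservative. φ = 5*x + 2*z + 4*cos(x)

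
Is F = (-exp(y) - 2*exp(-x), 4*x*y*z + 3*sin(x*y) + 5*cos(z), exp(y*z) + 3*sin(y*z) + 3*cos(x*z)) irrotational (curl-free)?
No, ∇×F = (-4*x*y + z*exp(y*z) + 3*z*cos(y*z) + 5*sin(z), 3*z*sin(x*z), 4*y*z + 3*y*cos(x*y) + exp(y))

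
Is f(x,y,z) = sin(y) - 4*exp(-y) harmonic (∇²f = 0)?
No, ∇²f = -sin(y) - 4*exp(-y)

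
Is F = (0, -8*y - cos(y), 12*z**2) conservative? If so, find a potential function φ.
Yes, F is conservative. φ = -4*y**2 + 4*z**3 - sin(y)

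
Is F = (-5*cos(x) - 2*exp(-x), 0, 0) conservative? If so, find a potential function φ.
Yes, F is conservative. φ = -5*sin(x) + 2*exp(-x)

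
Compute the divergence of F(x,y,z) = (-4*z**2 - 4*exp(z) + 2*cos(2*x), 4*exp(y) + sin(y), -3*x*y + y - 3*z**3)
-9*z**2 + 4*exp(y) - 4*sin(2*x) + cos(y)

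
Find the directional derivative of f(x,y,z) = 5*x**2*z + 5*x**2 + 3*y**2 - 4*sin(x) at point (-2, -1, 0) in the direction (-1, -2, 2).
4*cos(2)/3 + 24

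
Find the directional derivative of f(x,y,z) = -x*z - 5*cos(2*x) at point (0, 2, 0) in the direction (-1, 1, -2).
0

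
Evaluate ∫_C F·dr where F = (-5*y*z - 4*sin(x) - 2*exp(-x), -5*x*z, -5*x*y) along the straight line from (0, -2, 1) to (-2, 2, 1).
4*cos(2) + 14 + 2*exp(2)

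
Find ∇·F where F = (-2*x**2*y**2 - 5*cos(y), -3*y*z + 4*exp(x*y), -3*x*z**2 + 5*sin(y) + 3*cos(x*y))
-4*x*y**2 - 6*x*z + 4*x*exp(x*y) - 3*z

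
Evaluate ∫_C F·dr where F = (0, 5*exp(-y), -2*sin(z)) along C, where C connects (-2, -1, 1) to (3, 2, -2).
-2*cos(1) + 2*cos(2) - 5*exp(-2) + 5*E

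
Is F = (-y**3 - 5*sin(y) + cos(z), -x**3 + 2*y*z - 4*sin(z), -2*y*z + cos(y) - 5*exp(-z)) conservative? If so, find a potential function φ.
No, ∇×F = (-2*y - 2*z - sin(y) + 4*cos(z), -sin(z), -3*x**2 + 3*y**2 + 5*cos(y)) ≠ 0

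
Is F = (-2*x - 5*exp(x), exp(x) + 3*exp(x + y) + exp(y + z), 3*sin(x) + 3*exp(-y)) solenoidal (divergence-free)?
No, ∇·F = -5*exp(x) + 3*exp(x + y) + exp(y + z) - 2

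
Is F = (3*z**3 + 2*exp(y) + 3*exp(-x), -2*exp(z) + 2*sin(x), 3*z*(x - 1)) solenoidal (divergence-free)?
No, ∇·F = 3*x - 3 - 3*exp(-x)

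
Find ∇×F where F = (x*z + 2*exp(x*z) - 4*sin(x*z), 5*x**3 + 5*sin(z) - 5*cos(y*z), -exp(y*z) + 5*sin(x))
(-5*y*sin(y*z) - z*exp(y*z) - 5*cos(z), 2*x*exp(x*z) - 4*x*cos(x*z) + x - 5*cos(x), 15*x**2)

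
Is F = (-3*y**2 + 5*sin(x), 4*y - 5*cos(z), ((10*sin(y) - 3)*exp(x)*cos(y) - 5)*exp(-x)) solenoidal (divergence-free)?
No, ∇·F = 5*cos(x) + 4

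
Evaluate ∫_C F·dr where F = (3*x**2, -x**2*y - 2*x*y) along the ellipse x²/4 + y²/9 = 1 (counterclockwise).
0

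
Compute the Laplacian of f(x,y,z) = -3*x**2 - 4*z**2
-14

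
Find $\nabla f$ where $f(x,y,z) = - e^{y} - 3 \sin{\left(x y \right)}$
(-3*y*cos(x*y), -3*x*cos(x*y) - exp(y), 0)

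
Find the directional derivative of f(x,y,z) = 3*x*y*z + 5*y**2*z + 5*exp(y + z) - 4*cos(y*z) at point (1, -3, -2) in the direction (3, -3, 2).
sqrt(22)*(-36*exp(5) - 5)*exp(-5)/22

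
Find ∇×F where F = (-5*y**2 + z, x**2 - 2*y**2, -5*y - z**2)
(-5, 1, 2*x + 10*y)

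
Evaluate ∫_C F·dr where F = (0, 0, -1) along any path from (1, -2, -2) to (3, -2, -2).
0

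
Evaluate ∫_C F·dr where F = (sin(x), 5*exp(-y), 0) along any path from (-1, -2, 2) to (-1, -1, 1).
5*E*(-1 + E)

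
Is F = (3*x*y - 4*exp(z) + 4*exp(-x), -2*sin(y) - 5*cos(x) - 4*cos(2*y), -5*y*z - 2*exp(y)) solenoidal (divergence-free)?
No, ∇·F = -2*y + 8*sin(2*y) - 2*cos(y) - 4*exp(-x)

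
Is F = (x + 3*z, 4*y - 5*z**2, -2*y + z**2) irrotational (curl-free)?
No, ∇×F = (10*z - 2, 3, 0)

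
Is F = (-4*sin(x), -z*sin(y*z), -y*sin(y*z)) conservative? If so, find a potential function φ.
Yes, F is conservative. φ = 4*cos(x) + cos(y*z)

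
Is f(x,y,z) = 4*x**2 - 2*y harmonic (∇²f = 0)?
No, ∇²f = 8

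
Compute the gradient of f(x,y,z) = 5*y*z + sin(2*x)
(2*cos(2*x), 5*z, 5*y)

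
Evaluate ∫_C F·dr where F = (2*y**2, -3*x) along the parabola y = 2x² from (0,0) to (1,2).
-12/5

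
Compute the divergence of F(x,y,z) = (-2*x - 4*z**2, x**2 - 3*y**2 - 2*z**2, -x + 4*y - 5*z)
-6*y - 7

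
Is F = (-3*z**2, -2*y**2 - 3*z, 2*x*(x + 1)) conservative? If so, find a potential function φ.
No, ∇×F = (3, -4*x - 6*z - 2, 0) ≠ 0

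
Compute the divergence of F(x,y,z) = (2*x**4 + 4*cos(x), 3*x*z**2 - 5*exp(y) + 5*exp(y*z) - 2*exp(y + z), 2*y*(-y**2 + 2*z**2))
8*x**3 + 8*y*z + 5*z*exp(y*z) - 5*exp(y) - 2*exp(y + z) - 4*sin(x)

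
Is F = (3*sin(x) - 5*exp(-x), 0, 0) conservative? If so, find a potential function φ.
Yes, F is conservative. φ = -3*cos(x) + 5*exp(-x)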